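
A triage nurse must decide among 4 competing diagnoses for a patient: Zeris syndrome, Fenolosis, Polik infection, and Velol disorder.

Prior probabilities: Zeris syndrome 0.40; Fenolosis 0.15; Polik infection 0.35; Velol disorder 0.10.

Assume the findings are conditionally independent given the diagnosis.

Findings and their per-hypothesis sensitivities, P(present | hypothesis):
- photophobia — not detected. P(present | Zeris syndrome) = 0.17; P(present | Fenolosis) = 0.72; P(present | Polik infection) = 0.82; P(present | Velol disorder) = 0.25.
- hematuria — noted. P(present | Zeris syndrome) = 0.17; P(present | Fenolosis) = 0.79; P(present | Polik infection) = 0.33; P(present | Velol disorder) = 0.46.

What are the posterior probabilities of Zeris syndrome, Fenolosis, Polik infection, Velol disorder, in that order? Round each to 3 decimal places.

0.389, 0.229, 0.143, 0.238

By Bayes' rule with conditional independence, the unnormalized weight for each hypothesis is prior × ∏ likelihoods (using 1 − P(present | H) for each absent finding):
  Zeris syndrome: 0.40 × (1 − 0.17) × 0.17 = 0.05644
  Fenolosis: 0.15 × (1 − 0.72) × 0.79 = 0.03318
  Polik infection: 0.35 × (1 − 0.82) × 0.33 = 0.02079
  Velol disorder: 0.10 × (1 − 0.25) × 0.46 = 0.0345
Marginal likelihood of the evidence = 0.14491.
P(Zeris syndrome | evidence) = 0.05644 / 0.14491 ≈ 0.389
P(Fenolosis | evidence) = 0.03318 / 0.14491 ≈ 0.229
P(Polik infection | evidence) = 0.02079 / 0.14491 ≈ 0.143
P(Velol disorder | evidence) = 0.0345 / 0.14491 ≈ 0.238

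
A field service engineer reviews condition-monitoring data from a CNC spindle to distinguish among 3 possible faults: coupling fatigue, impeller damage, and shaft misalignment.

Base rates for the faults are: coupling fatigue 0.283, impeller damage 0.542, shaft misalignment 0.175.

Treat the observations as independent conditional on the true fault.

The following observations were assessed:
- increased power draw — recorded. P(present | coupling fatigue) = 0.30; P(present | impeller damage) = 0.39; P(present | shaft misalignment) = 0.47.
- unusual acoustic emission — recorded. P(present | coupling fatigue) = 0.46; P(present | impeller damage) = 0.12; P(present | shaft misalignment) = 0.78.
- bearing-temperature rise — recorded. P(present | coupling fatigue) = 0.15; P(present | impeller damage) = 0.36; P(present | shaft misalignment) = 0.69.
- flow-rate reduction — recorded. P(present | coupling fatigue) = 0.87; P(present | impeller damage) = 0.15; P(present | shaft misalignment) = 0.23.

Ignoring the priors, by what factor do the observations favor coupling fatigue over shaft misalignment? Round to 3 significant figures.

0.310

Joint likelihood of the evidence pattern under each hypothesis:
  coupling fatigue: 0.30 × 0.46 × 0.15 × 0.87 = 0.018009
  shaft misalignment: 0.47 × 0.78 × 0.69 × 0.23 = 0.058179
Bayes factor = 0.018009 / 0.058179 ≈ 0.310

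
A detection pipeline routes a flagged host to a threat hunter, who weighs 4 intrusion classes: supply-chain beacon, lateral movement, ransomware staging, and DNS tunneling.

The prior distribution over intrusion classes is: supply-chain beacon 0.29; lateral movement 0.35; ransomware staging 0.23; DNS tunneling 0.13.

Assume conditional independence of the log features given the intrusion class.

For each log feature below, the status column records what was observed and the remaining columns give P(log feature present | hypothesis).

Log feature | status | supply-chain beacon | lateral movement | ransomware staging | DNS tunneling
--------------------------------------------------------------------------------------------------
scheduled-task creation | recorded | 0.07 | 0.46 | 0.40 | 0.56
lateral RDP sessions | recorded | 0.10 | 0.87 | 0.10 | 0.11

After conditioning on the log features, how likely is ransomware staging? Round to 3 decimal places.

0.058

For each hypothesis, the unnormalized posterior weight is prior × product of the log feature likelihoods:
  supply-chain beacon: 0.29 × 0.07 × 0.10 = 0.00203
  lateral movement: 0.35 × 0.46 × 0.87 = 0.14007
  ransomware staging: 0.23 × 0.40 × 0.10 = 0.0092
  DNS tunneling: 0.13 × 0.56 × 0.11 = 0.008008
Normalizing constant Z = 0.00203 + 0.14007 + 0.0092 + 0.008008 = 0.15931.
P(ransomware staging | evidence) = 0.0092 / 0.15931 ≈ 0.058.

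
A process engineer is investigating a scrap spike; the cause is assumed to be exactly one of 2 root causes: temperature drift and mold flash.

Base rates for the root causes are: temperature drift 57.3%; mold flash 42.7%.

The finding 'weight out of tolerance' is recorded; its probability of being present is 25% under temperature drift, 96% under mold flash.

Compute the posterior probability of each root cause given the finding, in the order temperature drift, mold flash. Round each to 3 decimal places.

0.259, 0.741

By Bayes' rule, the unnormalized weight for each hypothesis is prior × likelihood:
  temperature drift: 0.573 × 0.25 = 0.14325
  mold flash: 0.427 × 0.96 = 0.40992
The unnormalized weights sum to 0.55317.
P(temperature drift | evidence) = 0.14325 / 0.55317 ≈ 0.259
P(mold flash | evidence) = 0.40992 / 0.55317 ≈ 0.741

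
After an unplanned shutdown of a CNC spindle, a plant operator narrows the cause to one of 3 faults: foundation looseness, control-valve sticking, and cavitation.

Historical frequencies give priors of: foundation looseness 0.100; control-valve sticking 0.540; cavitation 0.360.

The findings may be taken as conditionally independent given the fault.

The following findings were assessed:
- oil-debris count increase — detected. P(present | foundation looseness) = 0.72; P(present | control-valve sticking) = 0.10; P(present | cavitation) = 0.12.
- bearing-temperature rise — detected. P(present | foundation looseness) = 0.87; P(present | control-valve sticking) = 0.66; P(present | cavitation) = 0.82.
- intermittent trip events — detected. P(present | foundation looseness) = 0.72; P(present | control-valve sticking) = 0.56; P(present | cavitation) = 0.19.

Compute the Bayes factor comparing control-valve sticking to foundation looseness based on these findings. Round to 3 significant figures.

0.0819

Take the product of per-finding likelihoods under each hypothesis, then divide.
  control-valve sticking: 0.10 × 0.66 × 0.56 = 0.03696
  foundation looseness: 0.72 × 0.87 × 0.72 = 0.45101
Bayes factor = 0.03696 / 0.45101 ≈ 0.0819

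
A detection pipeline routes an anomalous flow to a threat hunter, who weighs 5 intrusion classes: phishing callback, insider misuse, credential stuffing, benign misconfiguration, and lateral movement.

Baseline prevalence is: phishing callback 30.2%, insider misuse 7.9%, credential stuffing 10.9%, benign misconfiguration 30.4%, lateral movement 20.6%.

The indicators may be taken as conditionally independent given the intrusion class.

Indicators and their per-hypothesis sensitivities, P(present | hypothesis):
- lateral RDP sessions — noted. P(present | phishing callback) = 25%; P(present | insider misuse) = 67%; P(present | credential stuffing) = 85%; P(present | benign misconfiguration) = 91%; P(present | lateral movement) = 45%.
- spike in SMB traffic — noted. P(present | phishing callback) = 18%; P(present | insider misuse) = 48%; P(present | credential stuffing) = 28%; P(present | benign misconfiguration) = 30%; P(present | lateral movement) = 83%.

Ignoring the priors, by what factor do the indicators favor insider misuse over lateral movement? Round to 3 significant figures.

0.861

The Bayes factor is the ratio of the joint likelihoods of the indicator pattern under the two hypotheses.
  insider misuse: 0.67 × 0.48 = 0.3216
  lateral movement: 0.45 × 0.83 = 0.3735
Bayes factor = 0.3216 / 0.3735 ≈ 0.861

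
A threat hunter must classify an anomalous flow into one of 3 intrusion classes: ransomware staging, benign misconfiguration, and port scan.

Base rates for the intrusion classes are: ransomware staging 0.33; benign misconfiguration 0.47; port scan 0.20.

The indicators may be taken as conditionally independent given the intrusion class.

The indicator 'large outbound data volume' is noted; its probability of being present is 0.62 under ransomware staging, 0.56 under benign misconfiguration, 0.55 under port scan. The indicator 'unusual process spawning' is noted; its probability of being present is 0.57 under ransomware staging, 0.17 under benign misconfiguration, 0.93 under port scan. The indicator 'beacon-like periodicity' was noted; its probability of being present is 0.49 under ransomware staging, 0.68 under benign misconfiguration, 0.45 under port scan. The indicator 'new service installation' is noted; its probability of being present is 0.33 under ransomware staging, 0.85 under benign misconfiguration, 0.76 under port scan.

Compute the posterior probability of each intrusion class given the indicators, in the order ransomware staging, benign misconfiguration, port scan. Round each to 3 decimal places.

By Bayes' rule with conditional independence, the unnormalized weight for each hypothesis is prior × ∏ likelihoods:
  ransomware staging: 0.33 × 0.62 × 0.57 × 0.49 × 0.33 = 0.018858
  benign misconfiguration: 0.47 × 0.56 × 0.17 × 0.68 × 0.85 = 0.025862
  port scan: 0.20 × 0.55 × 0.93 × 0.45 × 0.76 = 0.034987
Marginal likelihood of the evidence = 0.079706.
P(ransomware staging | evidence) = 0.018858 / 0.079706 ≈ 0.237
P(benign misconfiguration | evidence) = 0.025862 / 0.079706 ≈ 0.324
P(port scan | evidence) = 0.034987 / 0.079706 ≈ 0.439

0.237, 0.324, 0.439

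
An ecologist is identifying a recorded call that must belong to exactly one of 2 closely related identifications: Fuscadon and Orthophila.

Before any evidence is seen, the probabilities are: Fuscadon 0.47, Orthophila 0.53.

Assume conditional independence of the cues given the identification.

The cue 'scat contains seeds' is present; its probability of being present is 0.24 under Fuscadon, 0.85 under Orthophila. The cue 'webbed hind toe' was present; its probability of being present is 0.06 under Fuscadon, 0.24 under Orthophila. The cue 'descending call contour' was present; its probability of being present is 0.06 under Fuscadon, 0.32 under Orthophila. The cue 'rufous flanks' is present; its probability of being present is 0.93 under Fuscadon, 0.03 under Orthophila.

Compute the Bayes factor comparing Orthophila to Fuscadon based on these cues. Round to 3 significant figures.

Joint likelihood of the cue pattern under each hypothesis:
  Orthophila: 0.85 × 0.24 × 0.32 × 0.03 = 0.0019584
  Fuscadon: 0.24 × 0.06 × 0.06 × 0.93 = 0.00080352
Bayes factor = 0.0019584 / 0.00080352 ≈ 2.44

2.44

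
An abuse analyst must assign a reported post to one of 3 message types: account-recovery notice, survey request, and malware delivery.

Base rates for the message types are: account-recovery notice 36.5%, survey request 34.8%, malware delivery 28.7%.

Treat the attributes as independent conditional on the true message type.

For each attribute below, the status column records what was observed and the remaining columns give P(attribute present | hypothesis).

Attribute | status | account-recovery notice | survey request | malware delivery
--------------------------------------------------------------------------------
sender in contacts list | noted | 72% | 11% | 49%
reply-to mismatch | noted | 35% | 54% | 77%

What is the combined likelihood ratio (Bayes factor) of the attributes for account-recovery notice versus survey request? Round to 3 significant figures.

4.24

The Bayes factor is the ratio of the joint likelihoods of the attribute pattern under the two hypotheses.
  account-recovery notice: 0.72 × 0.35 = 0.252
  survey request: 0.11 × 0.54 = 0.0594
Bayes factor = 0.252 / 0.0594 ≈ 4.24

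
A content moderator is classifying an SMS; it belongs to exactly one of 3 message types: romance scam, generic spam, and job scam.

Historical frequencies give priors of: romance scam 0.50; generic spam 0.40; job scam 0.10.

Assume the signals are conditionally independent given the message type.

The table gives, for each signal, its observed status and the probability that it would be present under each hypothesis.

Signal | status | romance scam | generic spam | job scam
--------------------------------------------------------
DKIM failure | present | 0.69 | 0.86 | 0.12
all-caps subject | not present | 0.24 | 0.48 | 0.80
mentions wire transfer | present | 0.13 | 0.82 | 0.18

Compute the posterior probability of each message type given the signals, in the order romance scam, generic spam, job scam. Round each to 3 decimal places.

By Bayes' rule with conditional independence, the unnormalized weight for each hypothesis is prior × ∏ likelihoods (using 1 − P(present | H) for each absent signal):
  romance scam: 0.50 × 0.69 × (1 − 0.24) × 0.13 = 0.034086
  generic spam: 0.40 × 0.86 × (1 − 0.48) × 0.82 = 0.14668
  job scam: 0.10 × 0.12 × (1 − 0.80) × 0.18 = 0.000432
The unnormalized weights sum to 0.1812.
P(romance scam | evidence) = 0.034086 / 0.1812 ≈ 0.188
P(generic spam | evidence) = 0.14668 / 0.1812 ≈ 0.810
P(job scam | evidence) = 0.000432 / 0.1812 ≈ 0.002

0.188, 0.810, 0.002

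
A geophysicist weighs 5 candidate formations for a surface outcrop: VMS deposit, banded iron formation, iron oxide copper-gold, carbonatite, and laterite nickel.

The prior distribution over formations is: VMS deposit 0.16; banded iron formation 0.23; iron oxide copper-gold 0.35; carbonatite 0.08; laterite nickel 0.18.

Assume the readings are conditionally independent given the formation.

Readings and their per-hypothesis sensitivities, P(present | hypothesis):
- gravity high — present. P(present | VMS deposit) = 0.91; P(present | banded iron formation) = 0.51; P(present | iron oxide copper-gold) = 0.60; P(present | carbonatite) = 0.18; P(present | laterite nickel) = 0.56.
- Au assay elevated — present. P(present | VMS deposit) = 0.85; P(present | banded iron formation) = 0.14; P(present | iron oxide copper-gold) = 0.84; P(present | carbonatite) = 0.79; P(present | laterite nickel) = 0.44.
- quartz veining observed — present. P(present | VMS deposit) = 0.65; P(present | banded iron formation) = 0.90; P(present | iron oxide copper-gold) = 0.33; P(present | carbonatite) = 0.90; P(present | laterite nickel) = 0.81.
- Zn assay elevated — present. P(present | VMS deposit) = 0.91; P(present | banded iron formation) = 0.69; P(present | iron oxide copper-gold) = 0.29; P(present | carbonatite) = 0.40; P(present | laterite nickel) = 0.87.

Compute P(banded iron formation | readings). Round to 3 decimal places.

0.075

Multiply each prior by the joint likelihood of the reading pattern:
  VMS deposit: 0.16 × 0.91 × 0.85 × 0.65 × 0.91 = 0.073204
  banded iron formation: 0.23 × 0.51 × 0.14 × 0.90 × 0.69 = 0.010198
  iron oxide copper-gold: 0.35 × 0.60 × 0.84 × 0.33 × 0.29 = 0.016881
  carbonatite: 0.08 × 0.18 × 0.79 × 0.90 × 0.40 = 0.0040954
  laterite nickel: 0.18 × 0.56 × 0.44 × 0.81 × 0.87 = 0.031255
Normalizing constant Z = 0.073204 + 0.010198 + 0.016881 + 0.0040954 + 0.031255 = 0.13563.
P(banded iron formation | evidence) = 0.010198 / 0.13563 ≈ 0.075.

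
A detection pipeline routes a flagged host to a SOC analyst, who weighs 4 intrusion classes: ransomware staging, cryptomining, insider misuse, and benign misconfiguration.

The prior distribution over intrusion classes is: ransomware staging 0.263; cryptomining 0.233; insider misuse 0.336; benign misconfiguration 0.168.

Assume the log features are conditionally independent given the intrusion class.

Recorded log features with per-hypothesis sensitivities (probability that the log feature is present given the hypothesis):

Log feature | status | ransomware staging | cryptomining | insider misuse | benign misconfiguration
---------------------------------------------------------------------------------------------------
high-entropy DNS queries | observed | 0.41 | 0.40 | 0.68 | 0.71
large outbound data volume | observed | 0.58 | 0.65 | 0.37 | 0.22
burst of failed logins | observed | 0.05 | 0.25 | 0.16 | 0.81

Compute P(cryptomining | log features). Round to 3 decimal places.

For each hypothesis, the unnormalized posterior weight is prior × product of the log feature likelihoods:
  ransomware staging: 0.263 × 0.41 × 0.58 × 0.05 = 0.0031271
  cryptomining: 0.233 × 0.40 × 0.65 × 0.25 = 0.015145
  insider misuse: 0.336 × 0.68 × 0.37 × 0.16 = 0.013526
  benign misconfiguration: 0.168 × 0.71 × 0.22 × 0.81 = 0.021256
The unnormalized weights sum to 0.053054.
P(cryptomining | evidence) = 0.015145 / 0.053054 ≈ 0.285.

0.285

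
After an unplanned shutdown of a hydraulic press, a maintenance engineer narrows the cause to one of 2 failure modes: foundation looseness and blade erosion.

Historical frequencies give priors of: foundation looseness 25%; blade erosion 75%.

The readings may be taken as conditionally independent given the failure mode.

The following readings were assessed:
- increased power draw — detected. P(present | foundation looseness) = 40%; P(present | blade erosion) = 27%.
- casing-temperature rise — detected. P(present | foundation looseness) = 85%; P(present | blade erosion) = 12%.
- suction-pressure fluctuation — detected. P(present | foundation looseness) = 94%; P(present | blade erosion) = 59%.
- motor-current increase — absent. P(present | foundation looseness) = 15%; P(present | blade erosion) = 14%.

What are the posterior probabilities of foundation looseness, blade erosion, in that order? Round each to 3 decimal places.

For each hypothesis, the unnormalized posterior weight is prior × product of the reading likelihoods (using 1 − P(present | H) for each absent reading):
  foundation looseness: 0.25 × 0.40 × 0.85 × 0.94 × (1 − 0.15) = 0.067915
  blade erosion: 0.75 × 0.27 × 0.12 × 0.59 × (1 − 0.14) = 0.01233
Marginal likelihood of the evidence = 0.080245.
P(foundation looseness | evidence) = 0.067915 / 0.080245 ≈ 0.846
P(blade erosion | evidence) = 0.01233 / 0.080245 ≈ 0.154

0.846, 0.154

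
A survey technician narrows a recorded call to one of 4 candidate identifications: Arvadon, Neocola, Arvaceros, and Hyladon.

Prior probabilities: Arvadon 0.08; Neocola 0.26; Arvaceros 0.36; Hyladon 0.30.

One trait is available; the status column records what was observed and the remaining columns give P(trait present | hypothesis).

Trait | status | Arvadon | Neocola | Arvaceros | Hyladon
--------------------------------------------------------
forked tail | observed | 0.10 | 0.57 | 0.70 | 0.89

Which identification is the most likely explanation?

Hyladon

For each hypothesis, the unnormalized posterior weight is prior × likelihood:
  Arvadon: 0.08 × 0.10 = 0.008
  Neocola: 0.26 × 0.57 = 0.1482
  Arvaceros: 0.36 × 0.70 = 0.252
  Hyladon: 0.30 × 0.89 = 0.267
The unnormalized weights sum to 0.6752.
P(Arvadon | evidence) ≈ 0.008 / 0.6752 ≈ 0.012
P(Neocola | evidence) ≈ 0.1482 / 0.6752 ≈ 0.219
P(Arvaceros | evidence) ≈ 0.252 / 0.6752 ≈ 0.373
P(Hyladon | evidence) ≈ 0.267 / 0.6752 ≈ 0.395
The largest is 0.395, so Hyladon is most probable.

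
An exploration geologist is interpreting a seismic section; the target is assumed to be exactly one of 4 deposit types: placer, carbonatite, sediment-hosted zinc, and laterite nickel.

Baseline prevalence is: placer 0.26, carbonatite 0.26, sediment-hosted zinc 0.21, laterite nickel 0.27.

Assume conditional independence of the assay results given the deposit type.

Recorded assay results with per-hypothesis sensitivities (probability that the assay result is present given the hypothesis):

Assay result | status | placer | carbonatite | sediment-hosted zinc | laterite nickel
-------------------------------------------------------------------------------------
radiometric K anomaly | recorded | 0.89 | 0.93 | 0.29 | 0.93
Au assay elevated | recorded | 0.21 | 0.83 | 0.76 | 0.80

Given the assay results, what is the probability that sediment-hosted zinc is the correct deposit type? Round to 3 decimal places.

Multiply each prior by the joint likelihood of the assay result pattern:
  placer: 0.26 × 0.89 × 0.21 = 0.048594
  carbonatite: 0.26 × 0.93 × 0.83 = 0.20069
  sediment-hosted zinc: 0.21 × 0.29 × 0.76 = 0.046284
  laterite nickel: 0.27 × 0.93 × 0.80 = 0.20088
Marginal likelihood of the evidence = 0.49645.
P(sediment-hosted zinc | evidence) = 0.046284 / 0.49645 ≈ 0.093.

0.093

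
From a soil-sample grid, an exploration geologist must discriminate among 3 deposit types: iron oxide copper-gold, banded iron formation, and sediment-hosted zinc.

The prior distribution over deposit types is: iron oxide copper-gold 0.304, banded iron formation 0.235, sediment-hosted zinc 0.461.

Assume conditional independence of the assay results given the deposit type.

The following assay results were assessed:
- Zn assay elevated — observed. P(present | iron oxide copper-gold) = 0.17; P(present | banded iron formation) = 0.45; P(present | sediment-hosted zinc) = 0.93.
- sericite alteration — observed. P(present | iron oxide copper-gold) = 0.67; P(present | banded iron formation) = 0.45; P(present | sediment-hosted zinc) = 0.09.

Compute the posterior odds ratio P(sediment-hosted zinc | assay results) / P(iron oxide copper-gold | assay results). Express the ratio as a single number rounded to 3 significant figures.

1.11

The normalizing constant cancels in an odds ratio, so compute prior × likelihood for the two hypotheses only:
  sediment-hosted zinc: 0.461 × 0.93 × 0.09 = 0.038586
  iron oxide copper-gold: 0.304 × 0.17 × 0.67 = 0.034626
Odds(sediment-hosted zinc : iron oxide copper-gold) = 0.038586 / 0.034626 ≈ 1.11.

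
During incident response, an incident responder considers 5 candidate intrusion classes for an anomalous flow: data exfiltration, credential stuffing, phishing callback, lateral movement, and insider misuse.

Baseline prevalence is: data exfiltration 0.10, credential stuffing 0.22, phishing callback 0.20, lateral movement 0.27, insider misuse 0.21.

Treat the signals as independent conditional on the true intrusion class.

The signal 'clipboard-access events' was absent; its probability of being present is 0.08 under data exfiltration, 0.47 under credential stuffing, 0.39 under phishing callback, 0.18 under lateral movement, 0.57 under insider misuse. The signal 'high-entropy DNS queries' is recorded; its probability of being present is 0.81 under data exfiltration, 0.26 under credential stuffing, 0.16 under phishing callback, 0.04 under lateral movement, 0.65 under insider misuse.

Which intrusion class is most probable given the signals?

data exfiltration

For each hypothesis, the unnormalized posterior weight is prior × product of the signal likelihoods (using 1 − P(present | H) for each absent signal):
  data exfiltration: 0.10 × (1 − 0.08) × 0.81 = 0.07452
  credential stuffing: 0.22 × (1 − 0.47) × 0.26 = 0.030316
  phishing callback: 0.20 × (1 − 0.39) × 0.16 = 0.01952
  lateral movement: 0.27 × (1 − 0.18) × 0.04 = 0.008856
  insider misuse: 0.21 × (1 − 0.57) × 0.65 = 0.058695
Marginal likelihood of the evidence = 0.19191.
P(data exfiltration | evidence) ≈ 0.07452 / 0.19191 ≈ 0.388
P(credential stuffing | evidence) ≈ 0.030316 / 0.19191 ≈ 0.158
P(phishing callback | evidence) ≈ 0.01952 / 0.19191 ≈ 0.102
P(lateral movement | evidence) ≈ 0.008856 / 0.19191 ≈ 0.046
P(insider misuse | evidence) ≈ 0.058695 / 0.19191 ≈ 0.306
The largest is 0.388, so data exfiltration is most probable.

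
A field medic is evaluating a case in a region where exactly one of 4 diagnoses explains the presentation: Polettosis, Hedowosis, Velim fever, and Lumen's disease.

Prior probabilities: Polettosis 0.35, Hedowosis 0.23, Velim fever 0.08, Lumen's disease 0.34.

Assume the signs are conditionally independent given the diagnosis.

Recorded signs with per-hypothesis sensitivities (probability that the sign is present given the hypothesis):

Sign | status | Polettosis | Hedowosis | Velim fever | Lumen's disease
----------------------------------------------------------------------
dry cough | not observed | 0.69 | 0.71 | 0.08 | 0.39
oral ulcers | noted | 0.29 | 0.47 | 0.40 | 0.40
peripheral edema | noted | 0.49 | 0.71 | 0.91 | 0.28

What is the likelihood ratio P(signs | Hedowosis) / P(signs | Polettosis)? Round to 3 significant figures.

Take the product of per-sign likelihoods under each hypothesis (using 1 − P(present | H) for each absent sign), then divide.
  Hedowosis: (1 − 0.71) × 0.47 × 0.71 = 0.096773
  Polettosis: (1 − 0.69) × 0.29 × 0.49 = 0.044051
Bayes factor = 0.096773 / 0.044051 ≈ 2.20

2.20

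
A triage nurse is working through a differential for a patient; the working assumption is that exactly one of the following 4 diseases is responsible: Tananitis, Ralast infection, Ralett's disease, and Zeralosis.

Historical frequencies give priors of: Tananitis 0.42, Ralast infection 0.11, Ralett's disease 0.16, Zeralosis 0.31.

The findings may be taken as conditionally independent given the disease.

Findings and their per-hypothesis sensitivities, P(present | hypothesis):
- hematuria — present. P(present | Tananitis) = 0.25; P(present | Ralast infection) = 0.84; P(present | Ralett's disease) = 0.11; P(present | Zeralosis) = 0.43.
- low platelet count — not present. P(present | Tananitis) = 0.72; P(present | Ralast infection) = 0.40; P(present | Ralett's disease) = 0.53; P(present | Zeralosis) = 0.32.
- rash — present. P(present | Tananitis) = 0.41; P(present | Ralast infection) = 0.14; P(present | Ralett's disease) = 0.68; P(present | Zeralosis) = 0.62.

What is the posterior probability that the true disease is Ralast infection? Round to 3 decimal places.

0.095

For each hypothesis, the unnormalized posterior weight is prior × product of the finding likelihoods (using 1 − P(present | H) for each absent finding):
  Tananitis: 0.42 × 0.25 × (1 − 0.72) × 0.41 = 0.012054
  Ralast infection: 0.11 × 0.84 × (1 − 0.40) × 0.14 = 0.0077616
  Ralett's disease: 0.16 × 0.11 × (1 − 0.53) × 0.68 = 0.005625
  Zeralosis: 0.31 × 0.43 × (1 − 0.32) × 0.62 = 0.056199
Marginal likelihood of the evidence = 0.08164.
P(Ralast infection | evidence) = 0.0077616 / 0.08164 ≈ 0.095.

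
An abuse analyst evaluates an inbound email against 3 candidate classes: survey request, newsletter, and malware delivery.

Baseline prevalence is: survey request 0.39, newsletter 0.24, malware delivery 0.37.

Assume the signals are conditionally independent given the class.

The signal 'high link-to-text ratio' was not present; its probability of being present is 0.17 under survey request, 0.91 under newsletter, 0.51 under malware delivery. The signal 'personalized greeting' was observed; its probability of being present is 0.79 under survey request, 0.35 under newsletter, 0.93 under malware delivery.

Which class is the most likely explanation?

For each hypothesis, the unnormalized posterior weight is prior × product of the signal likelihoods (using 1 − P(present | H) for each absent signal):
  survey request: 0.39 × (1 − 0.17) × 0.79 = 0.25572
  newsletter: 0.24 × (1 − 0.91) × 0.35 = 0.00756
  malware delivery: 0.37 × (1 − 0.51) × 0.93 = 0.16861
Normalizing constant Z = 0.25572 + 0.00756 + 0.16861 = 0.43189.
P(survey request | evidence) ≈ 0.25572 / 0.43189 ≈ 0.592
P(newsletter | evidence) ≈ 0.00756 / 0.43189 ≈ 0.018
P(malware delivery | evidence) ≈ 0.16861 / 0.43189 ≈ 0.390
The largest is 0.592, so survey request is most probable.

survey request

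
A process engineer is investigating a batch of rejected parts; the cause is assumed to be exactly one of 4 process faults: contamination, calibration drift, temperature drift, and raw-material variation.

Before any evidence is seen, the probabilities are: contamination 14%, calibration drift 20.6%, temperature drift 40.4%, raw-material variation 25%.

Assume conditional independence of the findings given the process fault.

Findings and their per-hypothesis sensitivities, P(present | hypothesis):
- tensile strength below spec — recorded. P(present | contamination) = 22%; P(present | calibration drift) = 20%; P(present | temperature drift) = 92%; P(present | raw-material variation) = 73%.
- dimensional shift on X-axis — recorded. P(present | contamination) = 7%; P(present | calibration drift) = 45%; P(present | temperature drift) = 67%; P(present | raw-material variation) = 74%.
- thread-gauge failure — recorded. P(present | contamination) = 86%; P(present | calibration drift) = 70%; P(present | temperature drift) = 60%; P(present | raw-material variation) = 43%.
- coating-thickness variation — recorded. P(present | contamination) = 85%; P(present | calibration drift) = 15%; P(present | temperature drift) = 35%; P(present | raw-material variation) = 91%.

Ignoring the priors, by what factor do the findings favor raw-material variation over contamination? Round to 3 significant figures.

Take the product of per-finding likelihoods under each hypothesis, then divide.
  raw-material variation: 0.73 × 0.74 × 0.43 × 0.91 = 0.21138
  contamination: 0.22 × 0.07 × 0.86 × 0.85 = 0.011257
Bayes factor = 0.21138 / 0.011257 ≈ 18.8

18.8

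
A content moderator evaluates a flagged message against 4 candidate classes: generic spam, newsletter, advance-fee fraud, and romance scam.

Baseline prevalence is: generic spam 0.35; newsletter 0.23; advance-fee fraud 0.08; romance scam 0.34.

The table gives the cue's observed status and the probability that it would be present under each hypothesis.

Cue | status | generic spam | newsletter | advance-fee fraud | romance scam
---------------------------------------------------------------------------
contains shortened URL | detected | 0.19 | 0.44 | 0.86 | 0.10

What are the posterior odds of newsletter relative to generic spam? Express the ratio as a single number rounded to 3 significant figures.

1.52

The normalizing constant cancels in an odds ratio, so compute prior × likelihood for the two hypotheses only:
  newsletter: 0.23 × 0.44 = 0.1012
  generic spam: 0.35 × 0.19 = 0.0665
Odds(newsletter : generic spam) = 0.1012 / 0.0665 ≈ 1.52.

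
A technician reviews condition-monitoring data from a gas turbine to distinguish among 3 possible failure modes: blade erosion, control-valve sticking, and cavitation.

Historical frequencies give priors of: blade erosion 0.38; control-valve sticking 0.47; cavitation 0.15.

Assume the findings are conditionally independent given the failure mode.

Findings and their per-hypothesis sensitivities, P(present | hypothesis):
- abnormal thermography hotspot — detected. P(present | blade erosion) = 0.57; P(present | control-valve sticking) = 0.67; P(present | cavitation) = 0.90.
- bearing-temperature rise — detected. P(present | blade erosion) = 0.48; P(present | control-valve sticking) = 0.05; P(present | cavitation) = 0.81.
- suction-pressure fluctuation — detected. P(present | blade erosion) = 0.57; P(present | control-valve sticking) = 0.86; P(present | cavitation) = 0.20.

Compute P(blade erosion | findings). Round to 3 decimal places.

Multiply each prior by the joint likelihood of the evidence pattern:
  blade erosion: 0.38 × 0.57 × 0.48 × 0.57 = 0.059262
  control-valve sticking: 0.47 × 0.67 × 0.05 × 0.86 = 0.013541
  cavitation: 0.15 × 0.90 × 0.81 × 0.20 = 0.02187
The unnormalized weights sum to 0.094672.
P(blade erosion | evidence) = 0.059262 / 0.094672 ≈ 0.626.

0.626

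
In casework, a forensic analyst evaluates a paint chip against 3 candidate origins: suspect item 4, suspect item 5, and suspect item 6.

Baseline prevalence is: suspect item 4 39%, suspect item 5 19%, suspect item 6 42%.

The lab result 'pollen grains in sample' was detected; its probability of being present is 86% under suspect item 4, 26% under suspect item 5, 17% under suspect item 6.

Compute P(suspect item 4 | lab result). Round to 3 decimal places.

0.735

For each hypothesis, the unnormalized posterior weight is prior × likelihood:
  suspect item 4: 0.39 × 0.86 = 0.3354
  suspect item 5: 0.19 × 0.26 = 0.0494
  suspect item 6: 0.42 × 0.17 = 0.0714
Marginal likelihood of the evidence = 0.4562.
P(suspect item 4 | evidence) = 0.3354 / 0.4562 ≈ 0.735.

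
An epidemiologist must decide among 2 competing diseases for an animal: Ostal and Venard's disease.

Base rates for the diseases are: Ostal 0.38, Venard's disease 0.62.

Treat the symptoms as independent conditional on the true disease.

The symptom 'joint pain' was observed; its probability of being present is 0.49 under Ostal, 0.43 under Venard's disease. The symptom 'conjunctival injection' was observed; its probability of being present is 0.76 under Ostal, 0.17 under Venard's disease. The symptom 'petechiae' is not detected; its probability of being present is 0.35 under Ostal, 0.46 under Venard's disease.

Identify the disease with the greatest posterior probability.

Multiply each prior by the joint likelihood of the symptom pattern (using 1 − P(present | H) for each absent symptom):
  Ostal: 0.38 × 0.49 × 0.76 × (1 − 0.35) = 0.091983
  Venard's disease: 0.62 × 0.43 × 0.17 × (1 − 0.46) = 0.024474
Marginal likelihood of the evidence = 0.11646.
P(Ostal | evidence) ≈ 0.091983 / 0.11646 ≈ 0.790
P(Venard's disease | evidence) ≈ 0.024474 / 0.11646 ≈ 0.210
The largest is 0.790, so Ostal is most probable.

Ostal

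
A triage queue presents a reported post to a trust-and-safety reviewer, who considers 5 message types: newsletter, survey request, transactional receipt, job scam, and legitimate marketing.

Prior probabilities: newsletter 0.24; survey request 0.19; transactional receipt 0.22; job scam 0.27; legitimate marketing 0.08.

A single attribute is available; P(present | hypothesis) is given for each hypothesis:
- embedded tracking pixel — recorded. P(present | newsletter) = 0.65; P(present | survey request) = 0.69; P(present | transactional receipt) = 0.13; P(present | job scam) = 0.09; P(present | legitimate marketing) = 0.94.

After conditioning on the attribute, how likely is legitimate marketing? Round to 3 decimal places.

For each hypothesis, the unnormalized posterior weight is prior × likelihood:
  newsletter: 0.24 × 0.65 = 0.156
  survey request: 0.19 × 0.69 = 0.1311
  transactional receipt: 0.22 × 0.13 = 0.0286
  job scam: 0.27 × 0.09 = 0.0243
  legitimate marketing: 0.08 × 0.94 = 0.0752
Marginal likelihood of the evidence = 0.4152.
P(legitimate marketing | evidence) = 0.0752 / 0.4152 ≈ 0.181.

0.181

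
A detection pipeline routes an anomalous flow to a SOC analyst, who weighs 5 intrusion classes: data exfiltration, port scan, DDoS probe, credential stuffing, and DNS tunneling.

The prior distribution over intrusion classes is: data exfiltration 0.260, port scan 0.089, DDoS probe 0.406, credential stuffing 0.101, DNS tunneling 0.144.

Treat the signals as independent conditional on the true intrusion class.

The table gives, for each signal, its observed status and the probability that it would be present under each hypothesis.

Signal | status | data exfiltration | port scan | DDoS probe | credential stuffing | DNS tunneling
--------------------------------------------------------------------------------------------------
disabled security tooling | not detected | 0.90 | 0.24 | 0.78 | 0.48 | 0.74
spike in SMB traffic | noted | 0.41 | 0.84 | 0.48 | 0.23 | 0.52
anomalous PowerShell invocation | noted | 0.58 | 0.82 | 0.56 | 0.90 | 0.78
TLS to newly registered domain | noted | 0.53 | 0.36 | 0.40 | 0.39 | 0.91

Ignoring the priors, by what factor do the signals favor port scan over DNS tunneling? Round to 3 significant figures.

1.96

The Bayes factor is the ratio of the joint likelihoods of the signal pattern under the two hypotheses (using 1 − P(present | H) for each absent signal).
  port scan: (1 − 0.24) × 0.84 × 0.82 × 0.36 = 0.18846
  DNS tunneling: (1 − 0.74) × 0.52 × 0.78 × 0.91 = 0.095965
Bayes factor = 0.18846 / 0.095965 ≈ 1.96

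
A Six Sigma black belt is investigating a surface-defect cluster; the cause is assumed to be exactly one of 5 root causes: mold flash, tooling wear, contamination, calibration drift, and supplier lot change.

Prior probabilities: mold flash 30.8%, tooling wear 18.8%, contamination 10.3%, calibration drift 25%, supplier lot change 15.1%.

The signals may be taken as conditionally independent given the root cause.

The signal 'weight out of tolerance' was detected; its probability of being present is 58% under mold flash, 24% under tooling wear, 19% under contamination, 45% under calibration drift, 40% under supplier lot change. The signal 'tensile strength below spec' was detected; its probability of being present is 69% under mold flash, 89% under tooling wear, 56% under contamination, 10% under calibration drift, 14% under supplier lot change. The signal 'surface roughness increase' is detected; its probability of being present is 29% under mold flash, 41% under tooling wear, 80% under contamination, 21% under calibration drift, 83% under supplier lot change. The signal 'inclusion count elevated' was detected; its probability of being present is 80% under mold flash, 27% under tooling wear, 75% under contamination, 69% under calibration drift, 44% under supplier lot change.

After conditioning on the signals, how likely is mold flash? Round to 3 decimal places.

0.645

For each hypothesis, the unnormalized posterior weight is prior × product of the signal likelihoods:
  mold flash: 0.308 × 0.58 × 0.69 × 0.29 × 0.80 = 0.028597
  tooling wear: 0.188 × 0.24 × 0.89 × 0.41 × 0.27 = 0.0044454
  contamination: 0.103 × 0.19 × 0.56 × 0.80 × 0.75 = 0.0065755
  calibration drift: 0.250 × 0.45 × 0.10 × 0.21 × 0.69 = 0.0016301
  supplier lot change: 0.151 × 0.40 × 0.14 × 0.83 × 0.44 = 0.0030881
Marginal likelihood of the evidence = 0.044336.
P(mold flash | evidence) = 0.028597 / 0.044336 ≈ 0.645.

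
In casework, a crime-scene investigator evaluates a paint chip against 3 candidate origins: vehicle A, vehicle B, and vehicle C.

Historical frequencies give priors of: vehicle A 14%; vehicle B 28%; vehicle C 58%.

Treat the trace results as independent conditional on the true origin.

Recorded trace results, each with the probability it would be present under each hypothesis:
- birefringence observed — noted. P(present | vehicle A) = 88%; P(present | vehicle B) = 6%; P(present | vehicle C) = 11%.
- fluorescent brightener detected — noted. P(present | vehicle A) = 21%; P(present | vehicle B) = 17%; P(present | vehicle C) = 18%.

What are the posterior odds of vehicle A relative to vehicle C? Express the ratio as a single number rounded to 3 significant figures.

The normalizing constant cancels in an odds ratio, so compute prior × likelihood for the two hypotheses only:
  vehicle A: 0.14 × 0.88 × 0.21 = 0.025872
  vehicle C: 0.58 × 0.11 × 0.18 = 0.011484
Posterior odds = 0.025872 / 0.011484 ≈ 2.25.

2.25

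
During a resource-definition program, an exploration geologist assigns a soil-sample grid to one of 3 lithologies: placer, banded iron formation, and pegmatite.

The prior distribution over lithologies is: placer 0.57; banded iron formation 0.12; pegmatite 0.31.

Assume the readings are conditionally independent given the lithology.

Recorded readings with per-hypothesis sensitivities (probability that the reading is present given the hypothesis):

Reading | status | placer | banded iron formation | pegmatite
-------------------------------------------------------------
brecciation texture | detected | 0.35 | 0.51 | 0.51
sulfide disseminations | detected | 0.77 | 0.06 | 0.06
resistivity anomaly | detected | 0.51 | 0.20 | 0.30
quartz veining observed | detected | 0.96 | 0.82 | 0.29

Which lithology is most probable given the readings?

placer

Multiply each prior by the joint likelihood of the reading pattern:
  placer: 0.57 × 0.35 × 0.77 × 0.51 × 0.96 = 0.07521
  banded iron formation: 0.12 × 0.51 × 0.06 × 0.20 × 0.82 = 0.00060221
  pegmatite: 0.31 × 0.51 × 0.06 × 0.30 × 0.29 = 0.00082528
Marginal likelihood of the evidence = 0.076637.
P(placer | evidence) ≈ 0.07521 / 0.076637 ≈ 0.981
P(banded iron formation | evidence) ≈ 0.00060221 / 0.076637 ≈ 0.008
P(pegmatite | evidence) ≈ 0.00082528 / 0.076637 ≈ 0.011
The largest is 0.981, so placer is most probable.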